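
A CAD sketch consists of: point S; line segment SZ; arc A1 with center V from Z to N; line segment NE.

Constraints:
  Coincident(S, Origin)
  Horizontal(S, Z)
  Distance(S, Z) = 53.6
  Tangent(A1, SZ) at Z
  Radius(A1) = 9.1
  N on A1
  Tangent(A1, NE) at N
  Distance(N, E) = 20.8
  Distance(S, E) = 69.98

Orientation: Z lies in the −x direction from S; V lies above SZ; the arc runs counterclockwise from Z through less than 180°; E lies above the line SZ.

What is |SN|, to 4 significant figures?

50.28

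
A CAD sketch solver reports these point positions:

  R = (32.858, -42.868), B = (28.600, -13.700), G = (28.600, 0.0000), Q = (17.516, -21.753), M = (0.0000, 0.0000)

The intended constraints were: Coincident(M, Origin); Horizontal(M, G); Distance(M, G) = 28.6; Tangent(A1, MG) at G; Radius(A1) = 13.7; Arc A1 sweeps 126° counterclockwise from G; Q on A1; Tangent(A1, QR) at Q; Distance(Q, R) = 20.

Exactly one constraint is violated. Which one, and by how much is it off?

Distance(Q, R) = 20 — off by 6.10.

M = (0.00, 0.00) ✓; M.y = 0.00, G.y = 0.00 ✓; |MG| = 28.60 ✓; ∠(BG, GM) = 90.00° ✓; |BG| = 13.70 ✓; bearing(B→Q) − bearing(B→G) = 126.0° ✓; |BQ| = 13.70 ✓; ∠(BQ, QR) = 90.00° ✓; |QR| = 26.10 ✗.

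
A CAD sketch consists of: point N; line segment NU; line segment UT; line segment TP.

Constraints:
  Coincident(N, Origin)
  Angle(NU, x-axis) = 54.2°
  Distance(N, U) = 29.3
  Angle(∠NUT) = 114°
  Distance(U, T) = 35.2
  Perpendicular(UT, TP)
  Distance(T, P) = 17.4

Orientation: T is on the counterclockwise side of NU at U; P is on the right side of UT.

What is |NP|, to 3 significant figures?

64.6

N is at the origin; NU runs at 54.2° with length 29.3, so U = 29.3·(cos 54.2°, sin 54.2°) = (17.1, 23.8). ∠NUT = 114.0°, so UT runs at 54.2° + (180° − 114.0°) = 120° from the x-axis; with |UT| = 35.2, T = U + 35.2·(cos 120°, sin 120°) = (-0.567, 54.2). UT ⟂ TP; with |TP| = 17.4 on the right of UT, P = T + 17.4·(0.864, 0.503) = (14.5, 62.9). Then |NP| = |P − N| = 64.6.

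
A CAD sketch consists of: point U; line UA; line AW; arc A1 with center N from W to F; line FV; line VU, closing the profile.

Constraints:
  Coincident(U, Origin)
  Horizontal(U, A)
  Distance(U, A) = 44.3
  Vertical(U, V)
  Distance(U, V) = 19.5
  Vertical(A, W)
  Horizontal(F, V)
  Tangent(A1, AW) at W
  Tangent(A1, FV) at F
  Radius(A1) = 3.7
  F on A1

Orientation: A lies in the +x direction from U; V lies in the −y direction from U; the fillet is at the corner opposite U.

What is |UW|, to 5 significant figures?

47.033

U is at the origin; UA is horizontal with |UA| = 44.3 and A on the +x side, so A = (44.300, 0.0000). UV is vertical with |UV| = 19.5 and V on the −y side, so V = (0.0000, -19.500). The virtual corner opposite U is at (44.300, -19.500). The tangent condition forces NW to be normal to AW and tangency of A1 to FV means the radius NF is perpendicular to FV, with radius 3.7, so the center N sits 3.7 in from both sides at N = (40.600, -15.800). That places the tangent points at W = (44.300, -15.800) on AW and F = (40.600, -19.500) on FV. Then |UW| = |W − U| = 47.033.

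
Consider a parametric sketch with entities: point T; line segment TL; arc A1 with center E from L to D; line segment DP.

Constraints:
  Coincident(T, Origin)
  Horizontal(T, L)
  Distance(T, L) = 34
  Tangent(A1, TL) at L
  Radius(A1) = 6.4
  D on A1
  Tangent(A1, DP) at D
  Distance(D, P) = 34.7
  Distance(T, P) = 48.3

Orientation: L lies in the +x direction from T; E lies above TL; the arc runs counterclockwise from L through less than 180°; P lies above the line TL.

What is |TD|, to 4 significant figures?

40.86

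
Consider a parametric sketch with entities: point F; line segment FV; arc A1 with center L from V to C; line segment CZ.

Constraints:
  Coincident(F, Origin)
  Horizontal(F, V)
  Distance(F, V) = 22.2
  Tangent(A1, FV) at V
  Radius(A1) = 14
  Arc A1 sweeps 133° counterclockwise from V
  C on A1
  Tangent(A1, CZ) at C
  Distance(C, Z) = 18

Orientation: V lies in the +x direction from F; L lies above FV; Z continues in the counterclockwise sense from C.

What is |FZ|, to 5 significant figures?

41.885

F is at the origin; FV is horizontal with |FV| = 22.2 and V on the +x side, so V = (22.200, 0.0000). A1 meets FV tangentially, so LV is at right angles to FV, so L = V + (0, 14) = (22.200, 14.000). On A1, V sits at bearing -90° from L; a 133° counterclockwise sweep puts C at bearing 43°, so C = L + 14.0·(cos 43°, sin 43°) = (32.439, 23.548). A1 meets CZ tangentially, so LC is at right angles to CZ, so CZ runs along (−sin 43°, cos 43°); with |CZ| = 18.0, Z = (20.163, 36.712). Then |FZ| = |Z − F| = 41.885.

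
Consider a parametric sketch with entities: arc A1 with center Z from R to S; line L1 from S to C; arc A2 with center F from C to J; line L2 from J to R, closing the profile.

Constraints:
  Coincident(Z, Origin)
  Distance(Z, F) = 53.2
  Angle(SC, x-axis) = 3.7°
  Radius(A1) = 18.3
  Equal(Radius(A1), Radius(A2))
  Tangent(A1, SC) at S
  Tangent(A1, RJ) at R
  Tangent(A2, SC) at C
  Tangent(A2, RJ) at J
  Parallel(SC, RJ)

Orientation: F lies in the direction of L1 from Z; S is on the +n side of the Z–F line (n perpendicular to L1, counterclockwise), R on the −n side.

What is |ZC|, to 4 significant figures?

56.26

The slot axis is L1's direction at 3.7°, so u = (cos 3.7°, sin 3.7°) = (0.9979, 0.06453) and n = (−sin 3.7°, cos 3.7°) = (-0.06453, 0.9979). Z is at the origin and F lies 53.2 along u from Z, so F = 53.2·u = (53.09, 3.433). Tangency of A1 to both parallel lines with radius 18.3 puts S and R at Z ± 18.3·n: S = (-1.181, 18.26), R = (1.181, -18.26). Equal radii place C and J the same way about F: C = F + 18.3·n = (51.91, 21.69), J = F − 18.3·n = (54.27, -14.83). Then |ZC| = |C − Z| = 56.26.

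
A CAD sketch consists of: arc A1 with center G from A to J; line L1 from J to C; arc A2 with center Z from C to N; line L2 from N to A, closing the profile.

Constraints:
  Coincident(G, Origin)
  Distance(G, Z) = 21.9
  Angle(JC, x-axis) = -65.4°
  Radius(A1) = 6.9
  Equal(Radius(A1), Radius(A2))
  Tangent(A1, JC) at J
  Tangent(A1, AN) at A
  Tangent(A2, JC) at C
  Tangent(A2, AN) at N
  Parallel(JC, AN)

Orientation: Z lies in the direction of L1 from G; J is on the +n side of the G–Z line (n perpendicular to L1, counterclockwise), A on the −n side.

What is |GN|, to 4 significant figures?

22.96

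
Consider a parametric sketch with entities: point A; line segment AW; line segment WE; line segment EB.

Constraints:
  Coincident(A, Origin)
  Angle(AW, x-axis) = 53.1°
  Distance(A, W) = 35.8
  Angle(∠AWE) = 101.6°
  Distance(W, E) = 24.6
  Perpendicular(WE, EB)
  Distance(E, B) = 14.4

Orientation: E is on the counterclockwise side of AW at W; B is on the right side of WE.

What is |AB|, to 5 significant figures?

58.807

A is at the origin; AW runs at 53.1° with length 35.8, so W = 35.8·(cos 53.1°, sin 53.1°) = (21.495, 28.629). ∠AWE = 101.6°, so WE runs at 53.1° + (180° − 101.6°) = 131.50° from the x-axis; with |WE| = 24.6, E = W + 24.6·(cos 131.50°, sin 131.50°) = (5.1946, 47.053). The perpendicularity gives EB at right angles to WE; with |EB| = 14.4 on the right of WE, B = E + 14.4·(0.74896, 0.66262) = (15.980, 56.595). Then |AB| = |B − A| = 58.807.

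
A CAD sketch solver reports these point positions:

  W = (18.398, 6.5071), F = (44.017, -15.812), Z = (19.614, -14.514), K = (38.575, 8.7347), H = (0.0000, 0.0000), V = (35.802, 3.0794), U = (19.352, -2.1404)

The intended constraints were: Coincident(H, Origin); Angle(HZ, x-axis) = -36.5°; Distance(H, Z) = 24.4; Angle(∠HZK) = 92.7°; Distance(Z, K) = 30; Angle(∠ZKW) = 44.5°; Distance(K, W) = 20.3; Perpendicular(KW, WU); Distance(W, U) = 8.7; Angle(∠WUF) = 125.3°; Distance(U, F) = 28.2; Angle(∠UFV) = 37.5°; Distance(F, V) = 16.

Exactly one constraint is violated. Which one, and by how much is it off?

Distance(F, V) = 16 — off by 4.60.

H = (0.00, 0.00) ✓; HZ at -36.50° ✓; |HZ| = 24.40 ✓; ∠HZK = 92.70° ✓; |ZK| = 30.00 ✓; ∠ZKW = 44.50° ✓; |KW| = 20.30 ✓; ∠(KW, WU) = 90.00° ✓; |WU| = 8.700 ✓; ∠WUF = 125.3° ✓; |UF| = 28.20 ✓; ∠UFV = 37.50° ✓; |FV| = 20.60 ✗.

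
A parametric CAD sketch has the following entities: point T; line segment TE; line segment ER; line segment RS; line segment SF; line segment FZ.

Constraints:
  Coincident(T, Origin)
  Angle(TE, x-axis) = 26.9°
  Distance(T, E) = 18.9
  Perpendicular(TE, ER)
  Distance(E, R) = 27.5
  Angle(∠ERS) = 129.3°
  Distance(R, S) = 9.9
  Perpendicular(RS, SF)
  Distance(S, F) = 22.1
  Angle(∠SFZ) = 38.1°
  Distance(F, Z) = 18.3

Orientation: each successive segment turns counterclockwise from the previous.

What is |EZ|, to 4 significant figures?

21.01

T is at the origin; TE runs at 26.9° with length 18.9, so E = (16.85, 8.551). TE is perpendicular to ER, so ER runs at 116.9°; with |ER| = 27.5, R = (4.413, 33.08). ∠ERS = 129.3° gives RS at 167.6° from the x-axis; with |RS| = 9.9, S = (-5.256, 35.20). RS is perpendicular to SF, so SF runs at -102.4°; with |SF| = 22.1, F = (-10.00, 13.62). ∠SFZ = 38.1° gives FZ at 39.50° from the x-axis; with |FZ| = 18.3, Z = (4.119, 25.26). Then |EZ| = |Z − E| = 21.01.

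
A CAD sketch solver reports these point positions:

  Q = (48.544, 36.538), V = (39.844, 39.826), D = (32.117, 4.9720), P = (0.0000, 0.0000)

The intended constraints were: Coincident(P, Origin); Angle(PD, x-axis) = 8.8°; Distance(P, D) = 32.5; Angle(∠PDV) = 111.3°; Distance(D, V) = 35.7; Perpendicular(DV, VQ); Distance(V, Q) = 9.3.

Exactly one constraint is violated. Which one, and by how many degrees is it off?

Perpendicular(DV, VQ) — off by 8.20°.

P = (0.00, 0.00) ✓; PD at 8.800° ✓; |PD| = 32.50 ✓; ∠PDV = 111.3° ✓; |DV| = 35.70 ✓; ∠(DV, VQ) = 98.20° ✗; |VQ| = 9.301 ✓.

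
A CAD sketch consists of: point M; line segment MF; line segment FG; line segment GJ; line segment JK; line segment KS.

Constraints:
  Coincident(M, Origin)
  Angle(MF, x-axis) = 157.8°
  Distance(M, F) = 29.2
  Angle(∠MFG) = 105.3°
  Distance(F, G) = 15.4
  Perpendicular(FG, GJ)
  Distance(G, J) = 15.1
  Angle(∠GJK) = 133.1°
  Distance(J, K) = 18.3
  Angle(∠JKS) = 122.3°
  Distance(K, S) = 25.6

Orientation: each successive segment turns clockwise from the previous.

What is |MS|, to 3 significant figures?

16.6

M is at the origin; MF runs at 157.8° with length 29.2, so F = (-27.0, 11.0). ∠MFG = 105.3° gives FG at 83.1° from the x-axis; with |FG| = 15.4, G = (-25.2, 26.3). FG is perpendicular to GJ, so GJ runs at -6.90°; with |GJ| = 15.1, J = (-10.2, 24.5). ∠GJK = 133.1° gives JK at -53.8° from the x-axis; with |JK| = 18.3, K = (0.613, 9.74). ∠JKS = 122.3° gives KS at -111° from the x-axis; with |KS| = 25.6, S = (-8.77, -14.1). Then |MS| = |S − M| = 16.6.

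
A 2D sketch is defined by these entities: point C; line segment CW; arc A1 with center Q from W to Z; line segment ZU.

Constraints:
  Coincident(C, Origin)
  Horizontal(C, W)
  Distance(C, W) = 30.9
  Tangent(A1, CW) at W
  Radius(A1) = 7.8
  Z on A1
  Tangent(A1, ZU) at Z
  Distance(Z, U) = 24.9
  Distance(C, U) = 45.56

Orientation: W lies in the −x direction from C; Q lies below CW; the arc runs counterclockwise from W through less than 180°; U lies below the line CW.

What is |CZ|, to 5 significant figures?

39.652

C is at the origin; CW is horizontal with |CW| = 30.9 and W on the −x side, so W = (-30.900, 0.0000). The tangent condition forces QW to be normal to CW, so Q = W + (0, -7.8) = (-30.900, -7.8000). Since QZ ⟂ ZU (tangency), |QU| = √(7.8² + 24.9²) = 26.093 regardless of where Z sits on A1. So U lies on both circle(C, 45.56) and circle(Q, 26.093); the below-CW intersection is U = (-30.451, -33.889). Z is the foot of the tangent from U: Z = (-38.302, -10.260).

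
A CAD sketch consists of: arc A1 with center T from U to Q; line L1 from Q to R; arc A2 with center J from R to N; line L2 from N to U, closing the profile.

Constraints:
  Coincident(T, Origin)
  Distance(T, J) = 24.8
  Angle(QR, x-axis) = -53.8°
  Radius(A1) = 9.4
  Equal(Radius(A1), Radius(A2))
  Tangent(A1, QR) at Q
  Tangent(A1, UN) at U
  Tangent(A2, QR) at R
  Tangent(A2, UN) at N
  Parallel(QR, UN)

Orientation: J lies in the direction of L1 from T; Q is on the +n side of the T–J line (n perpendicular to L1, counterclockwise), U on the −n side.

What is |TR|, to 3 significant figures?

26.5

The slot axis is L1's direction at -53.8°, so u = (cos -53.8°, sin -53.8°) = (0.591, -0.807) and n = (−sin -53.8°, cos -53.8°) = (0.807, 0.591). T is at the origin and J lies 24.8 along u from T, so J = 24.8·u = (14.6, -20.0). Tangency of A1 to both parallel lines with radius 9.4 puts Q and U at T ± 9.4·n: Q = (7.59, 5.55), U = (-7.59, -5.55). Equal radii place R and N the same way about J: R = J + 9.4·n = (22.2, -14.5), N = J − 9.4·n = (7.06, -25.6). Then |TR| = |R − T| = 26.5.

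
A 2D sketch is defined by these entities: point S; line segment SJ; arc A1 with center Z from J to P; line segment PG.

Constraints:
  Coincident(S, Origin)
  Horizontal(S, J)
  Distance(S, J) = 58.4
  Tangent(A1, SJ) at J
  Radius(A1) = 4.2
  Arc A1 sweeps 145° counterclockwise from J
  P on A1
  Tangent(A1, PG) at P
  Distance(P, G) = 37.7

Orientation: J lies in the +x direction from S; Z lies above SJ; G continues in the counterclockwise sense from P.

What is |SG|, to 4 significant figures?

41.86

S is at the origin; SJ is horizontal with |SJ| = 58.4 and J on the +x side, so J = (58.40, 0.000). Tangency of A1 to SJ means the radius ZJ is perpendicular to SJ, so Z = J + (0, 4.2) = (58.40, 4.200). On A1, J sits at bearing -90° from Z; a 145° counterclockwise sweep puts P at bearing 55°, so P = Z + 4.2·(cos 55°, sin 55°) = (60.81, 7.640). Tangency of A1 to PG means the radius ZP is perpendicular to PG, so PG runs along (−sin 55°, cos 55°); with |PG| = 37.7, G = (29.93, 29.26). Then |SG| = |G − S| = 41.86.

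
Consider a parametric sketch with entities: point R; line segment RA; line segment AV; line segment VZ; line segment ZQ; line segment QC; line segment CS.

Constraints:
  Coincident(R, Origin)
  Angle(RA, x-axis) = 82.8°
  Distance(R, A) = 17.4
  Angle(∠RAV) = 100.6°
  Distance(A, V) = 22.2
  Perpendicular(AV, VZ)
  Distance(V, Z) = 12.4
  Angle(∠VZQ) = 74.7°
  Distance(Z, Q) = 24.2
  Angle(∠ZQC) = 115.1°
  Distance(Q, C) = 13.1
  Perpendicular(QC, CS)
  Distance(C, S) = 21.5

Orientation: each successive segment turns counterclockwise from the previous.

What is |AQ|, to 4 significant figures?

6.122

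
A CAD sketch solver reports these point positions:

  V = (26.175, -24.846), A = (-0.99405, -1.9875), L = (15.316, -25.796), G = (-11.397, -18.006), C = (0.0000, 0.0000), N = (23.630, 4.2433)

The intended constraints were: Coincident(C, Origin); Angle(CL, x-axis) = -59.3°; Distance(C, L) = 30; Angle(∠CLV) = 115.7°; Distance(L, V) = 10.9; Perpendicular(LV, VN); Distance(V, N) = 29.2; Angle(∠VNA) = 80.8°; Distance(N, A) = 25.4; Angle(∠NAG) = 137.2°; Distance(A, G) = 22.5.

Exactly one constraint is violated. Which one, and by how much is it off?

Distance(A, G) = 22.5 — off by 3.40.

C = (0.00, 0.00) ✓; CL at -59.30° ✓; |CL| = 30.00 ✓; ∠CLV = 115.7° ✓; |LV| = 10.90 ✓; ∠(LV, VN) = 90.00° ✓; |VN| = 29.20 ✓; ∠VNA = 80.80° ✓; |NA| = 25.40 ✓; ∠NAG = 137.2° ✓; |AG| = 19.10 ✗.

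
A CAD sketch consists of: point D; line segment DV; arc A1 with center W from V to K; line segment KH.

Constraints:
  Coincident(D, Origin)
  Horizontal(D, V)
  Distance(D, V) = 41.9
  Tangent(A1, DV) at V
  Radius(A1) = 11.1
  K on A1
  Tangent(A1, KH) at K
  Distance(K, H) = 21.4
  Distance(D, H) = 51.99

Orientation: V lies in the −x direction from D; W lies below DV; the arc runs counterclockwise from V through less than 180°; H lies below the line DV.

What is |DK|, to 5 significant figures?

53.870

Checks: D.y = 0.00, V.y = 0.00 ✓; |WK| = 11.10 ✓; ∠(WK, KH) = 90.00° ✓; |KH| = 21.40 ✓; |DH| = 51.99 ✓.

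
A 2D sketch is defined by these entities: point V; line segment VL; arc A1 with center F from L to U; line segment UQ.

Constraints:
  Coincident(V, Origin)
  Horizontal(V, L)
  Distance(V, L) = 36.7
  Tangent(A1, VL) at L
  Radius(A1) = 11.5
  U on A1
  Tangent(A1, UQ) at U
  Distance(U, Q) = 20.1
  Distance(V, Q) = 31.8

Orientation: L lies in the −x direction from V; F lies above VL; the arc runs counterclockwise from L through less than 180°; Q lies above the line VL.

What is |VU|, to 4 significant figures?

27.01

Checks: |FU| = 11.50 ✓; ∠(FU, UQ) = 90.00° ✓; |UQ| = 20.10 ✓; |VQ| = 31.80 ✓.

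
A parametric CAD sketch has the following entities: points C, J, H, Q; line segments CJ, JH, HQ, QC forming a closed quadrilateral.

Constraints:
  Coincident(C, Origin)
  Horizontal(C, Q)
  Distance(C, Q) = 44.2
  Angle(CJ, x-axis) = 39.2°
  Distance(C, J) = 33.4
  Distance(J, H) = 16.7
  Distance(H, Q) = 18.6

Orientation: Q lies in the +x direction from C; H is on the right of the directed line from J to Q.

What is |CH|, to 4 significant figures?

26.50

C is at the origin; CQ is horizontal with |CQ| = 44.2 and Q in +x, so Q = (44.2, 0). CJ runs at 39.2° with |CJ| = 33.4, so J = (25.88, 21.11). H is determined by |JH| = 16.7 and |HQ| = 18.6 together: it lies at the intersection of circle(J, 16.7) and circle(Q, 18.6). With |JQ| = 27.95, the foot of the radical line on JQ is 12.77 from J and the perpendicular offset is √(16.7² − 12.77²) = 10.76. Taking the right-of-JQ solution: H = (26.13, 4.412).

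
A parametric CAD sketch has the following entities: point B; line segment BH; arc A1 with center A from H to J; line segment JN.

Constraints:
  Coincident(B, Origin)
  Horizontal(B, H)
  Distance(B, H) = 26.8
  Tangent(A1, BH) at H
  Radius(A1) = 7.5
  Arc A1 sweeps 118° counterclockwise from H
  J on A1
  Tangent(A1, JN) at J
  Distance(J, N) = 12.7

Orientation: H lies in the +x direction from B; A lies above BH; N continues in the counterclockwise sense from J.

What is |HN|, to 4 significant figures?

22.24

On A1, H sits at bearing -90° from A; a 118° counterclockwise sweep puts J at bearing 28°, so J = A + 7.5·(cos 28°, sin 28°) = (33.42, 11.02). The tangent condition forces AJ to be normal to JN, so JN runs along (−sin 28°, cos 28°); with |JN| = 12.7, N = (27.46, 22.23). Then |HN| = |N − H| = 22.24.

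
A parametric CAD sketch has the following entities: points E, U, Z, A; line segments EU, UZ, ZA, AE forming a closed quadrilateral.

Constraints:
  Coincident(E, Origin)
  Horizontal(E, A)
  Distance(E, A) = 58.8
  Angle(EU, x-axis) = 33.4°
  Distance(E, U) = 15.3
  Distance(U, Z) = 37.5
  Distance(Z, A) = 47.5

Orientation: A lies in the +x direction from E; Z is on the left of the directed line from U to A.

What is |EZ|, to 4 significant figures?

51.87

Checks: |UZ| = 37.50 ✓; |ZA| = 47.50 ✓.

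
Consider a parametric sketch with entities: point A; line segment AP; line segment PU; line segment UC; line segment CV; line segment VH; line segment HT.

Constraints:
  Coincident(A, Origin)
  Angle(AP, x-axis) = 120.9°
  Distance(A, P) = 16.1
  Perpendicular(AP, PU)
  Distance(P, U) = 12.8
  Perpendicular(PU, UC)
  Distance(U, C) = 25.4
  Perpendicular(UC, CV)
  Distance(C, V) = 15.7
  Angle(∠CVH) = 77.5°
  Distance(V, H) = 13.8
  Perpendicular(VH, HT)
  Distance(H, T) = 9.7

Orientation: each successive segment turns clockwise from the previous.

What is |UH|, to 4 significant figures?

17.43

A is at the origin; AP runs at 120.9° with length 16.1, so P = (-8.268, 13.81). AP is perpendicular to PU, so PU runs at 30.90°; with |PU| = 12.8, U = (2.715, 20.39). The perpendicularity gives UC at right angles to PU, so UC runs at -59.10°; with |UC| = 25.4, C = (15.76, -1.407). UC is perpendicular to CV, so CV runs at -149.1°; with |CV| = 15.7, V = (2.288, -9.469). ∠CVH = 77.5° gives VH at 108.4° from the x-axis; with |VH| = 13.8, H = (-2.068, 3.625). Then |UH| = |H − U| = 17.43.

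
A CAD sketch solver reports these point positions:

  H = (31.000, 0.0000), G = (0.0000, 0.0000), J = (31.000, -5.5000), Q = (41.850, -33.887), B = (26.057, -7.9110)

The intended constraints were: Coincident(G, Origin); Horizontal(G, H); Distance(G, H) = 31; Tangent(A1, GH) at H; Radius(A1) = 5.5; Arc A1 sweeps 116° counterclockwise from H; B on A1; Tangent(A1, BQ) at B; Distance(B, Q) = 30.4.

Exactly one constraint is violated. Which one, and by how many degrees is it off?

Tangent(A1, BQ) at B — off by 5.30°.

G = (0.00, 0.00) ✓; G.y = 0.00, H.y = 0.00 ✓; |GH| = 31.00 ✓; ∠(JH, HG) = 90.00° ✓; |JH| = 5.500 ✓; bearing(J→B) − bearing(J→H) = 116.0° ✓; |JB| = 5.500 ✓; ∠(JB, BQ) = 84.70° ✗; |BQ| = 30.40 ✓.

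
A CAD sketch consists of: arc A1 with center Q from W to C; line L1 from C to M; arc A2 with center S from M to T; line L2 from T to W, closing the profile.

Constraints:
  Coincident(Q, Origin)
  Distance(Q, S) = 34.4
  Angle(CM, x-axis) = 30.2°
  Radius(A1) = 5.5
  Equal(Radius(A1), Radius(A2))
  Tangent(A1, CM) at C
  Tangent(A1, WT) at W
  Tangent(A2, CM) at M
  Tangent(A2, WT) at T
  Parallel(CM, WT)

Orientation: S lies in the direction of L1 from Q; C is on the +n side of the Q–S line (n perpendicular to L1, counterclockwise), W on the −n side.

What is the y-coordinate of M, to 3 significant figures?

22.1

The slot axis is L1's direction at 30.2°, so u = (cos 30.2°, sin 30.2°) = (0.864, 0.503) and n = (−sin 30.2°, cos 30.2°) = (-0.503, 0.864). Q is at the origin and S lies 34.4 along u from Q, so S = 34.4·u = (29.7, 17.3). Tangency of A1 to both parallel lines with radius 5.5 puts C and W at Q ± 5.5·n: C = (-2.77, 4.75), W = (2.77, -4.75). Equal radii place M and T the same way about S: M = S + 5.5·n = (27.0, 22.1), T = S − 5.5·n = (32.5, 12.6). So M.y = 22.1.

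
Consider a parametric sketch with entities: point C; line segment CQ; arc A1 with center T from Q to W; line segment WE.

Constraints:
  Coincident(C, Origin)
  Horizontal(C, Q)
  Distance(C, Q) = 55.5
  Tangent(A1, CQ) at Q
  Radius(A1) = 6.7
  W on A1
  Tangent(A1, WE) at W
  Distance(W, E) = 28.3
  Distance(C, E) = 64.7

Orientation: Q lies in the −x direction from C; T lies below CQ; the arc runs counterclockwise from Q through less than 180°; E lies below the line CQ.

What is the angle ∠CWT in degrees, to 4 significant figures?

8.509°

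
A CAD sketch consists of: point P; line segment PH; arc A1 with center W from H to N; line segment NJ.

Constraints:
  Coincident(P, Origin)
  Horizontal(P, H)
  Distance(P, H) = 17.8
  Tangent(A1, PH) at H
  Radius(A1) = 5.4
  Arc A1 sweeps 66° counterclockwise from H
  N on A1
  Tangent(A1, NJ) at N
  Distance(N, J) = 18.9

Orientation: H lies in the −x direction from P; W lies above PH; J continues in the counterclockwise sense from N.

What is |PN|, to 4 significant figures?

13.26

P is at the origin; PH is horizontal with |PH| = 17.8 and H on the −x side, so H = (-17.80, 0.000). A1 meets PH tangentially, so WH is at right angles to PH, so W = H + (0, 5.4) = (-17.80, 5.400). On A1, H sits at bearing -90° from W; a 66° counterclockwise sweep puts N at bearing -24°, so N = W + 5.4·(cos -24°, sin -24°) = (-12.87, 3.204). Then |PN| = |N − P| = 13.26.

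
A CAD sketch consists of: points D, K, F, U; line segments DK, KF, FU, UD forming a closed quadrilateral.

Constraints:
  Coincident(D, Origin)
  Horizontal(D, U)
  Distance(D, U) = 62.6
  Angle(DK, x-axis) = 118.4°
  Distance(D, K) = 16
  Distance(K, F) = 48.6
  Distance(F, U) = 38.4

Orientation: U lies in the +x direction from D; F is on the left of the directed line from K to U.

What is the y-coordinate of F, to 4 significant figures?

29.80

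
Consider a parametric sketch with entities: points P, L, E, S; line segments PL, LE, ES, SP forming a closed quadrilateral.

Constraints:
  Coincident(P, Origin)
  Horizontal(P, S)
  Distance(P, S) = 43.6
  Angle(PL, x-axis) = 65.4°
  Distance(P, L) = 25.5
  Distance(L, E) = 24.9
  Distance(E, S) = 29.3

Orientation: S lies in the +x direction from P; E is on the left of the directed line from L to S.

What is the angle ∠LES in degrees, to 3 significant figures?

95.8°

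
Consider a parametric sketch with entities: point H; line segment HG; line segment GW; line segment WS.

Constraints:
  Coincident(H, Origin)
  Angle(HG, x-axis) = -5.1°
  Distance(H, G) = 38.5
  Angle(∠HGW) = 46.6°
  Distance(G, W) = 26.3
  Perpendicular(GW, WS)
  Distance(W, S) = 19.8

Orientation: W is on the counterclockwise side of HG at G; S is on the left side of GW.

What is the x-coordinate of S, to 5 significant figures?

6.5088

∠HGW = 46.6°, so GW runs at -5.1° + (180° − 46.6°) = 128.30° from the x-axis; with |GW| = 26.3, W = G + 26.3·(cos 128.30°, sin 128.30°) = (22.047, 17.217). The perpendicularity gives WS at right angles to GW; with |WS| = 19.8 on the left of GW, S = W + 19.8·(-0.78478, -0.61978) = (6.5088, 4.9456). So S.x = 6.5088.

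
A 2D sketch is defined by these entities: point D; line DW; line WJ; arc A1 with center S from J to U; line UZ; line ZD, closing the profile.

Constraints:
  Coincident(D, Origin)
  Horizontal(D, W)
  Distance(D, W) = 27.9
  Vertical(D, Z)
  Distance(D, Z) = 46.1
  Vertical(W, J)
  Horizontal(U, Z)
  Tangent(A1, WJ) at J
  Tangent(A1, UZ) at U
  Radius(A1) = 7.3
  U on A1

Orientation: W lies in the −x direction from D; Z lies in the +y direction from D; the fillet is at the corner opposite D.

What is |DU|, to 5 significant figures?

50.493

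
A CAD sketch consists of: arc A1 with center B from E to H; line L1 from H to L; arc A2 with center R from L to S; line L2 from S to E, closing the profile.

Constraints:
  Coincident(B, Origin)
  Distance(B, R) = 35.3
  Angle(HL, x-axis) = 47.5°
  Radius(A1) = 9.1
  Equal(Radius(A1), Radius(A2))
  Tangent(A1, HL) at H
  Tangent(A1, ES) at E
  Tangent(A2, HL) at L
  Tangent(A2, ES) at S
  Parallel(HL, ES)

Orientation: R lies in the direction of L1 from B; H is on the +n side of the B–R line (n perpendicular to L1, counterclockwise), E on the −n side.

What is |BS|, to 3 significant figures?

36.5

The slot axis is L1's direction at 47.5°, so u = (cos 47.5°, sin 47.5°) = (0.676, 0.737) and n = (−sin 47.5°, cos 47.5°) = (-0.737, 0.676). B is at the origin and R lies 35.3 along u from B, so R = 35.3·u = (23.8, 26.0). Tangency of A1 to both parallel lines with radius 9.1 puts H and E at B ± 9.1·n: H = (-6.71, 6.15), E = (6.71, -6.15). Equal radii place L and S the same way about R: L = R + 9.1·n = (17.1, 32.2), S = R − 9.1·n = (30.6, 19.9). Then |BS| = |S − B| = 36.5.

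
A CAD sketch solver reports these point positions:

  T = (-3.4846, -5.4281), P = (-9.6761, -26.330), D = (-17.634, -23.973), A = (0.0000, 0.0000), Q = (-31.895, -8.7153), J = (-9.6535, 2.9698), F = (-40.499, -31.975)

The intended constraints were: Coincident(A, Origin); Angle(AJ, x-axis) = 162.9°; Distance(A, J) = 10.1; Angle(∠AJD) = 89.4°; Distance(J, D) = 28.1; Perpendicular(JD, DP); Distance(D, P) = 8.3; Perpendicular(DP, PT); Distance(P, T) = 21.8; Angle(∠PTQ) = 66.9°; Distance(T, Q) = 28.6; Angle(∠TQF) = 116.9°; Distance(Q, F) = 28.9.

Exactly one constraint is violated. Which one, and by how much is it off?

Distance(Q, F) = 28.9 — off by 4.10.

A = (0.00, 0.00) ✓; AJ at 162.9° ✓; |AJ| = 10.10 ✓; ∠AJD = 89.40° ✓; |JD| = 28.10 ✓; ∠(JD, DP) = 90.00° ✓; |DP| = 8.300 ✓; ∠(DP, PT) = 90.00° ✓; |PT| = 21.80 ✓; ∠PTQ = 66.90° ✓; |TQ| = 28.60 ✓; ∠TQF = 116.9° ✓; |QF| = 24.80 ✗.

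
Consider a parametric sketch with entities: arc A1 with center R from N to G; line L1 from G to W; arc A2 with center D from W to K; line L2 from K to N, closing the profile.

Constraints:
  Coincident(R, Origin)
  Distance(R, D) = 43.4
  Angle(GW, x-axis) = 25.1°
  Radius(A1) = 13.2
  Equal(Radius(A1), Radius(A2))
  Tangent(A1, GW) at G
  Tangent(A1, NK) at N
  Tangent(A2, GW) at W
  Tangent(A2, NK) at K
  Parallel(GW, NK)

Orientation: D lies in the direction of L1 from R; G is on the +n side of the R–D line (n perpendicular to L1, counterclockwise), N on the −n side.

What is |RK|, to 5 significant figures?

45.363

The slot axis is L1's direction at 25.1°, so u = (cos 25.1°, sin 25.1°) = (0.90557, 0.42420) and n = (−sin 25.1°, cos 25.1°) = (-0.42420, 0.90557). R is at the origin and D lies 43.4 along u from R, so D = 43.4·u = (39.302, 18.410). Tangency of A1 to both parallel lines with radius 13.2 puts G and N at R ± 13.2·n: G = (-5.5994, 11.954), N = (5.5994, -11.954). Equal radii place W and K the same way about D: W = D + 13.2·n = (33.702, 30.364), K = D − 13.2·n = (44.901, 6.4567). Then |RK| = |K − R| = 45.363.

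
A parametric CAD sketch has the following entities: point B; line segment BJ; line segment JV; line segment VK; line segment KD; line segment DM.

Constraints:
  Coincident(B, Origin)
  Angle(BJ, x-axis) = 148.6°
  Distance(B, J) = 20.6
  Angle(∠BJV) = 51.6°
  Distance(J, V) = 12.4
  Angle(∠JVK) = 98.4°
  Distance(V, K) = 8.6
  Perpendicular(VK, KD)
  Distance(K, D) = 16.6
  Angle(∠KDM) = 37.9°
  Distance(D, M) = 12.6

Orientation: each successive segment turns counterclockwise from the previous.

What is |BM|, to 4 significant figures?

15.88

VK is perpendicular to KD, so KD runs at 88.60°; with |KD| = 16.6, D = (-7.069, 14.81). ∠KDM = 37.9° gives DM at -129.3° from the x-axis; with |DM| = 12.6, M = (-15.05, 5.060). Then |BM| = |M − B| = 15.88.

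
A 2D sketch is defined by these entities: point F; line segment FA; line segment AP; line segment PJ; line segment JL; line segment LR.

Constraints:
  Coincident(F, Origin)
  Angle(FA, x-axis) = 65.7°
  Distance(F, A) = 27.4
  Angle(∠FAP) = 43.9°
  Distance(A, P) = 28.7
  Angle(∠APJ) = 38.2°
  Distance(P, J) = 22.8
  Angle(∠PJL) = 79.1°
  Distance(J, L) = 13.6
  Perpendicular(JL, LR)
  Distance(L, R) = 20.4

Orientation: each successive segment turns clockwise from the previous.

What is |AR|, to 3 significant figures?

23.8

∠PJL = 79.1° gives JL at 46.9° from the x-axis; with |JL| = 13.6, L = (10.9, 20.0). JL is perpendicular to LR, so LR runs at -43.1°; with |LR| = 20.4, R = (25.8, 6.08). Then |AR| = |R − A| = 23.8.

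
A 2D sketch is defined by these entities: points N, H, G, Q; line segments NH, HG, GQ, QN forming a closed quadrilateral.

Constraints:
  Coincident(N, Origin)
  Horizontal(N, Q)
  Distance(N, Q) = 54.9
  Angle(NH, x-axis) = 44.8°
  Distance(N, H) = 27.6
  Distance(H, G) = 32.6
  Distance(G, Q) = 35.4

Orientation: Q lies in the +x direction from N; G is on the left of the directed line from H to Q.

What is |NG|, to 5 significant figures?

59.564

Checks: |HG| = 32.60 ✓; |GQ| = 35.40 ✓.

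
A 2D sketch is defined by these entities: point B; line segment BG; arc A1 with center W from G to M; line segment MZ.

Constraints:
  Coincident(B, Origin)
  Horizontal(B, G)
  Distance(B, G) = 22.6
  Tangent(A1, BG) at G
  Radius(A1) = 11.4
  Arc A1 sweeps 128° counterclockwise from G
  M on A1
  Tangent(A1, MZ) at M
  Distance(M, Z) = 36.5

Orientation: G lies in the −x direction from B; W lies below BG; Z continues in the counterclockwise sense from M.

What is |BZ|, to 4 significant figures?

48.05

On A1, G sits at bearing 90° from W; a 128° counterclockwise sweep puts M at bearing 218°, so M = W + 11.4·(cos 218°, sin 218°) = (-31.58, -18.42). A1 meets MZ tangentially, so WM is at right angles to MZ, so MZ runs along (−sin 218°, cos 218°); with |MZ| = 36.5, Z = (-9.112, -47.18). Then |BZ| = |Z − B| = 48.05.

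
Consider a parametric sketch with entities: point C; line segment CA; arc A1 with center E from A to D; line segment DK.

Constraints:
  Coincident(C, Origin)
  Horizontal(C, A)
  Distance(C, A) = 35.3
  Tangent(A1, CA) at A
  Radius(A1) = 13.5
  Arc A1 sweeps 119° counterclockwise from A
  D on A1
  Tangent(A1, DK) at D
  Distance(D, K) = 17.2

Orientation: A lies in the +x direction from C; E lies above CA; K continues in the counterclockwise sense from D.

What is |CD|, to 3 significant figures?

51.2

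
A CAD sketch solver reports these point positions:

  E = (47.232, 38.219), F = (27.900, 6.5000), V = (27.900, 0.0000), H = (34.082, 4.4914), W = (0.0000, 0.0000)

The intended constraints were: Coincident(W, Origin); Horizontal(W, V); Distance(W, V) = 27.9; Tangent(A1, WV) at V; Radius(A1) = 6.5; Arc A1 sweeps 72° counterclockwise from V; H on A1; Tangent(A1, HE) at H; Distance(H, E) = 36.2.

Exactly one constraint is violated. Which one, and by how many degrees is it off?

Tangent(A1, HE) at H — off by 3.30°.

W = (0.00, 0.00) ✓; W.y = 0.00, V.y = 0.00 ✓; |WV| = 27.90 ✓; ∠(FV, VW) = 90.00° ✓; |FV| = 6.500 ✓; bearing(F→H) − bearing(F→V) = 72.00° ✓; |FH| = 6.500 ✓; ∠(FH, HE) = 93.30° ✗; |HE| = 36.20 ✓.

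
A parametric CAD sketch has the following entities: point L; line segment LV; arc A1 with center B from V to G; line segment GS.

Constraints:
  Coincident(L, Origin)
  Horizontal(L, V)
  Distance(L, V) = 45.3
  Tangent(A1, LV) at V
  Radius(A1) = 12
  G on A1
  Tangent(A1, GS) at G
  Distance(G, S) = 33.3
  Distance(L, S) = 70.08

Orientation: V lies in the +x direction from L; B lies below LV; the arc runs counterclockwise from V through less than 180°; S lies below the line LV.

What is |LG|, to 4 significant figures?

39.48

L is at the origin; LV is horizontal with |LV| = 45.3 and V on the +x side, so V = (45.30, 0.000). The tangent condition forces BV to be normal to LV, so B = V + (0, -12) = (45.30, -12.00). Since BG ⟂ GS (tangency), |BS| = √(12.0² + 33.3²) = 35.40 regardless of where G sits on A1. So S lies on both circle(L, 70.08) and circle(B, 35.40); the below-LV intersection is S = (52.25, -46.71). G is the foot of the tangent from S: G = (35.03, -18.20).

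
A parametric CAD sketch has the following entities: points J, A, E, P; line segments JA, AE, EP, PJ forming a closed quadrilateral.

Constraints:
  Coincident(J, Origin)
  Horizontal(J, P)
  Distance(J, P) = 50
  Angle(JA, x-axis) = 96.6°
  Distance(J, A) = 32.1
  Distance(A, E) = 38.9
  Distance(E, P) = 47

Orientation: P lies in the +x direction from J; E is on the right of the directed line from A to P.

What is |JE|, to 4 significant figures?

7.223

J is at the origin; JP is horizontal with |JP| = 50.0 and P in +x, so P = (50.0, 0). JA runs at 96.6° with |JA| = 32.1, so A = (-3.689, 31.89). E is determined by |AE| = 38.9 and |EP| = 47.0 together: it lies at the intersection of circle(A, 38.9) and circle(P, 47.0). With |AP| = 62.44, the foot of the radical line on AP is 25.65 from A and the perpendicular offset is √(38.9² − 25.65²) = 29.24. Taking the right-of-AP solution: E = (3.432, -6.355).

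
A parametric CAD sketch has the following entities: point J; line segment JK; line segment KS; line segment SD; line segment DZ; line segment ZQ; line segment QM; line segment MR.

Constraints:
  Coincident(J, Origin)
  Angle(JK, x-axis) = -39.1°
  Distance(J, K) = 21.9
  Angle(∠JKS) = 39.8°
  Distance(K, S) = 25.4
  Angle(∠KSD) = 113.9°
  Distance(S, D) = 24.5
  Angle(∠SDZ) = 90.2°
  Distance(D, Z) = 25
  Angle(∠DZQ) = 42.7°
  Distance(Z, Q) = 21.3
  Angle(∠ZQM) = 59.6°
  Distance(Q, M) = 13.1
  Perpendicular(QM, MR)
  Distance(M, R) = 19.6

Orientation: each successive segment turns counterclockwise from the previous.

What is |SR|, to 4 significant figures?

37.36

J is at the origin; JK runs at -39.1° with length 21.9, so K = (17.00, -13.81). ∠JKS = 39.8° gives KS at 101.1° from the x-axis; with |KS| = 25.4, S = (12.11, 11.11). ∠KSD = 113.9° gives SD at 167.2° from the x-axis; with |SD| = 24.5, D = (-11.79, 16.54). ∠SDZ = 90.2° gives DZ at -103.0° from the x-axis; with |DZ| = 25.0, Z = (-17.41, -7.818). ∠DZQ = 42.7° gives ZQ at 34.30° from the x-axis; with |ZQ| = 21.3, Q = (0.1863, 4.185). ∠ZQM = 59.6° gives QM at 154.7° from the x-axis; with |QM| = 13.1, M = (-11.66, 9.783). QM is perpendicular to MR, so MR runs at -115.3°; with |MR| = 19.6, R = (-20.03, -7.937). Then |SR| = |R − S| = 37.36.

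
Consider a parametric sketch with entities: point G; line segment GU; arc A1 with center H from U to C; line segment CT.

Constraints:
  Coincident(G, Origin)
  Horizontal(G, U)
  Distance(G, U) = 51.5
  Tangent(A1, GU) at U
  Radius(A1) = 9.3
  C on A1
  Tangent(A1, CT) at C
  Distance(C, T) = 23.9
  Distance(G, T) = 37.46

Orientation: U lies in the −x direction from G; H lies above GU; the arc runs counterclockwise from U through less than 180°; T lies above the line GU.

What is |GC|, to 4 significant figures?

44.22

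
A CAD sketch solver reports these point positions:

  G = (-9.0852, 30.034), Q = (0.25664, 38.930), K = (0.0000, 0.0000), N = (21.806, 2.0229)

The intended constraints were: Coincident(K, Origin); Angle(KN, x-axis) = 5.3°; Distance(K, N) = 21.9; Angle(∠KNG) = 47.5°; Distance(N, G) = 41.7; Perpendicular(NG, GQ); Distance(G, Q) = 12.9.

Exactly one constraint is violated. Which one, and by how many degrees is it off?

Perpendicular(NG, GQ) — off by 4.20°.

K = (0.00, 0.00) ✓; KN at 5.300° ✓; |KN| = 21.90 ✓; ∠KNG = 47.50° ✓; |NG| = 41.70 ✓; ∠(NG, GQ) = 94.20° ✗; |GQ| = 12.90 ✓.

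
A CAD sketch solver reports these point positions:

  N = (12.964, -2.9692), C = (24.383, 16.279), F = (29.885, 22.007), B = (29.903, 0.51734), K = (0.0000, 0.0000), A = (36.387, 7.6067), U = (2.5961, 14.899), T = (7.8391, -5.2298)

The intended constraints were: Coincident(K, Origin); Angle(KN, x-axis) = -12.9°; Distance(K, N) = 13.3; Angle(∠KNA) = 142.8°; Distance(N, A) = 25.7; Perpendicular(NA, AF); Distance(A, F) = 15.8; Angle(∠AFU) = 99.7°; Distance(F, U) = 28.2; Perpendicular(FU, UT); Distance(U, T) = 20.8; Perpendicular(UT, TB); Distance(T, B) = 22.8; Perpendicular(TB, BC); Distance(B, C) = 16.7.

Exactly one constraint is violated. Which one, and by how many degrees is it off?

Perpendicular(TB, BC) — off by 4.70°.

K = (0.00, 0.00) ✓; KN at -12.90° ✓; |KN| = 13.30 ✓; ∠KNA = 142.8° ✓; |NA| = 25.70 ✓; ∠(NA, AF) = 90.00° ✓; |AF| = 15.80 ✓; ∠AFU = 99.70° ✓; |FU| = 28.20 ✓; ∠(FU, UT) = 90.00° ✓; |UT| = 20.80 ✓; ∠(UT, TB) = 90.00° ✓; |TB| = 22.80 ✓; ∠(TB, BC) = 94.70° ✗; |BC| = 16.70 ✓.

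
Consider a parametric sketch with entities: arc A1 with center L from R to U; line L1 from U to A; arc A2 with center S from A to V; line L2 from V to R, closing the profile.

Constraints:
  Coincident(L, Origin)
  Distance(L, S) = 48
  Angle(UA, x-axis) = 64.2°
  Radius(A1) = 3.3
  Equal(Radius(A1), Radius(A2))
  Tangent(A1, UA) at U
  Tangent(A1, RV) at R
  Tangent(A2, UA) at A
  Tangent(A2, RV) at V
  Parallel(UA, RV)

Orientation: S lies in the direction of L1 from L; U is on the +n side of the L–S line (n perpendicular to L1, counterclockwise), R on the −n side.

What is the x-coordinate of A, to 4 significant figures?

17.92

Tangency of A1 to both parallel lines with radius 3.3 puts U and R at L ± 3.3·n: U = (-2.971, 1.436), R = (2.971, -1.436). Equal radii place A and V the same way about S: A = S + 3.3·n = (17.92, 44.65), V = S − 3.3·n = (23.86, 41.78). So A.x = 17.92.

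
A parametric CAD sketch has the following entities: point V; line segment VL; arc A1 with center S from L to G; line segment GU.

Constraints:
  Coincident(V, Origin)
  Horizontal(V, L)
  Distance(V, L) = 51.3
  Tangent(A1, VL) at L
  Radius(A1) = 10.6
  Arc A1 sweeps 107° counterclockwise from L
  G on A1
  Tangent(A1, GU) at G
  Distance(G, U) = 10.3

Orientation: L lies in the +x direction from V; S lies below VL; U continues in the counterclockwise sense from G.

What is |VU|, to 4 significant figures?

50.06

On A1, L sits at bearing 90° from S; a 107° counterclockwise sweep puts G at bearing 197°, so G = S + 10.6·(cos 197°, sin 197°) = (41.16, -13.70). Tangency of A1 to GU means the radius SG is perpendicular to GU, so GU runs along (−sin 197°, cos 197°); with |GU| = 10.3, U = (44.17, -23.55). Then |VU| = |U − V| = 50.06.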